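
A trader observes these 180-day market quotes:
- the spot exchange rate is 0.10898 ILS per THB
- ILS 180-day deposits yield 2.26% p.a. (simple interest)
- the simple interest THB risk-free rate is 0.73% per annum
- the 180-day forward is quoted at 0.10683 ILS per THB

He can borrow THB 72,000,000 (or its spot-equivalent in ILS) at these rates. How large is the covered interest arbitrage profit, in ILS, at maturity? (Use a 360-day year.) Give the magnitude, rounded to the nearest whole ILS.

ILS 215,391

T = 180/360 years.
Keep in THB, deliver into the forward: 72,000,000·1.003650·0.10683 = ILS 7,719,834.92.
Swap to ILS now, deposit: 72,000,000·0.10898·1.011300 = ILS 7,935,226.13.
The quoted forward undervalues THB, so borrow THB, convert to ILS at spot, deposit the ILS at 2.26%, and buy THB forward at 0.10683 to cover the loan.
Arbitrage profit = |7,719,834.92 − 7,935,226.13| = ILS 215,391.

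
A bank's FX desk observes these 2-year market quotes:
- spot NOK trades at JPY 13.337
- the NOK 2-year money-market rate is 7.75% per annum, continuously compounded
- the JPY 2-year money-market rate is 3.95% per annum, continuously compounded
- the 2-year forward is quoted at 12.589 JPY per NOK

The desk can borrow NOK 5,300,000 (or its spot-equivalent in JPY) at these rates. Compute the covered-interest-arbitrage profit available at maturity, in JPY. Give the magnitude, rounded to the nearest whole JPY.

JPY 1,411,321

T = 2 years.
Invest the NOK and cover forward: 5,300,000 × 1.1676579611 × 12.589 = JPY 77,908,124.18.
Convert at spot and invest in JPY: 5,300,000 × 13.337 × 1.0822043221 = JPY 76,496,802.93.
The quoted forward overvalues NOK, so borrow JPY, buy NOK at spot, deposit the NOK at 7.75%, and sell the proceeds forward at 12.589.
Profit = 77,908,124.18 − 76,496,802.93 = JPY 1,411,321.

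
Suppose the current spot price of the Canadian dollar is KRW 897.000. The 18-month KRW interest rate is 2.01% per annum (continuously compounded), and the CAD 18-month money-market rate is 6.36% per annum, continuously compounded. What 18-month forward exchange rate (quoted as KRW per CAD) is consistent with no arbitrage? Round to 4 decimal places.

840.3394

T = 18/12 years.
KRW accumulates by e^(0.0201×18/12) = 1.030609114.
CAD accumulates by e^(0.0636×18/12) = 1.100098807.
CIP: F = S · (grow KRW)/(grow CAD) = 897.0 × 1.030609114/1.100098807 = 840.339403 KRW per CAD.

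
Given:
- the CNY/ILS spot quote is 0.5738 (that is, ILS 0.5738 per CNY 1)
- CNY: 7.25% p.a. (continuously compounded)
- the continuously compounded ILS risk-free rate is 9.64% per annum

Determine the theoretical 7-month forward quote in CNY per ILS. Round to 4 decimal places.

1.7186

T = 7/12 years.
ILS growth factor: e^(0.0964×7/12) = 1.0578445.
CNY accumulates by e^(0.0725×7/12) = 1.0431987.
CIP: F = S · (grow ILS)/(grow CNY) = 0.5738 × 1.0578445/1.0431987 = 0.5818558 ILS per CNY.
Invert for CNY per ILS: 1 / 0.5818558 = 1.7186.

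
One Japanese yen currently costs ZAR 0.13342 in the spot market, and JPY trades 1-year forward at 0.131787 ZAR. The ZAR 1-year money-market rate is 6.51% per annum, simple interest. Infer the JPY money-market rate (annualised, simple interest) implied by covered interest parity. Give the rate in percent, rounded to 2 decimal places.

T = 1 year.
F/S = 0.131787/0.13342 = 0.9877605 = (growth of ZAR) / (growth of JPY).
ZAR growth factor: 1 + 0.0651×1 = 1.065100.
So the JPY growth factor = 1.0782978.
r = (1.0782978 − 1)/1 = 0.078298 → 7.83%.

7.83%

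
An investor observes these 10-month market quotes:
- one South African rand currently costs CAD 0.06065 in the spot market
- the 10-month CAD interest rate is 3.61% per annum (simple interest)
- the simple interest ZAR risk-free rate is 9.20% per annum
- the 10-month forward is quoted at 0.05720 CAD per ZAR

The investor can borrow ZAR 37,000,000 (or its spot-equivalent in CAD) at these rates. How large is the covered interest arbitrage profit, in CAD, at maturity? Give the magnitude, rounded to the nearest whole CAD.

T = 10/12 years.
Invest the ZAR and cover forward: 37,000,000 × 1.076666667 × 0.05720 = CAD 2,278,657.33.
Convert at spot and invest in CAD: 37,000,000 × 0.06065 × 1.030083333 = CAD 2,311,558.50.
The quoted forward undervalues ZAR, so borrow ZAR, convert to CAD at spot, deposit the CAD at 3.61%, and buy ZAR forward at 0.05720 to cover the loan.
Arbitrage profit = |2,278,657.33 − 2,311,558.50| = CAD 32,901.

CAD 32,901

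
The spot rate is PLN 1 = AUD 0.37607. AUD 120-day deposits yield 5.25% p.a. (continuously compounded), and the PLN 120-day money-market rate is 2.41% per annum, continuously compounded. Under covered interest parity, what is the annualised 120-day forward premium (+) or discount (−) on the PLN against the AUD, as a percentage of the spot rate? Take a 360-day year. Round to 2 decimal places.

T = 120/360 years.
CIP forward (AUD per PLN) = 0.37607 × 1.017654/1.0080657 = 0.37964702.
Annualised premium = (F − S)/S × (1/T) = (0.37964702 − 0.37607)/0.37607 ÷ (120/360) = 2.85%.

+2.85%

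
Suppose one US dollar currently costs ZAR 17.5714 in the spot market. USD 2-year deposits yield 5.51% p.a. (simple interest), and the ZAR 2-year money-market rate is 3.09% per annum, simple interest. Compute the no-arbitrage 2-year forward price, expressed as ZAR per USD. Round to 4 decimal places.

T = 2 years.
ZAR accumulates by 1 + 0.0309×2 = 1.061800.
USD accumulates by 1 + 0.0551×2 = 1.110200.
CIP: F = S · (grow ZAR)/(grow USD) = 17.5714 × 1.061800/1.110200 = 16.805362 ZAR per USD.

16.8054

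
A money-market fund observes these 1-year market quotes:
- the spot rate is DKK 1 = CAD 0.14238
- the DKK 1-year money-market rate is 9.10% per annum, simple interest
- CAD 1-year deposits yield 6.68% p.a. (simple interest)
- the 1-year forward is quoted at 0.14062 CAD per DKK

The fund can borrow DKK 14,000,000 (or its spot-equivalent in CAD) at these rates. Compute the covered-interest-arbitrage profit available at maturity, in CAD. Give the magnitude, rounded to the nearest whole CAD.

CAD 21,356

T = 1 year.
Keep in DKK, deliver into the forward: 14,000,000·1.091000·0.14062 = CAD 2,147,829.88.
Swap to CAD now, deposit: 14,000,000·0.14238·1.066800 = CAD 2,126,473.78.
The quoted forward overvalues DKK, so borrow CAD, buy DKK at spot, deposit the DKK at 9.10%, and sell the proceeds forward at 0.14062.
Arbitrage profit = |2,147,829.88 − 2,126,473.78| = CAD 21,356.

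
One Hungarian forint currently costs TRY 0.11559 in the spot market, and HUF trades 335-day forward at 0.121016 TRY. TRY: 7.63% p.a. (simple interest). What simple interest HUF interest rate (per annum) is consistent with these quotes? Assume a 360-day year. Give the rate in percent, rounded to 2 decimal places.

2.47%

T = 335/360 years.
By CIP, F/S equals the TRY-to-HUF growth ratio: 0.121016/0.11559 = 1.0469418.
TRY growth factor: 1 + 0.0763×335/360 = 1.0710014.
So the HUF growth factor = 1.0229808.
r = (1.0229808 − 1)/(335/360) = 0.024696 → 2.47%.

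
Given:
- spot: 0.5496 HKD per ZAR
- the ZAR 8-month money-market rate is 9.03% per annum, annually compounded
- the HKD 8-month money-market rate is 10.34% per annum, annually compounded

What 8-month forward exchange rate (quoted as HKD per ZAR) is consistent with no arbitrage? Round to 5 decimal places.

T = 8/12 years.
Growth of 1 HKD over T: (1 + 0.1034)^(8/12) = 1.0677969.
Growth of 1 ZAR over T: (1 + 0.0903)^(8/12) = 1.0593285.
CIP: F = S · (grow HKD)/(grow ZAR) = 0.5496 × 1.0677969/1.0593285 = 0.5539936 HKD per ZAR.

0.55399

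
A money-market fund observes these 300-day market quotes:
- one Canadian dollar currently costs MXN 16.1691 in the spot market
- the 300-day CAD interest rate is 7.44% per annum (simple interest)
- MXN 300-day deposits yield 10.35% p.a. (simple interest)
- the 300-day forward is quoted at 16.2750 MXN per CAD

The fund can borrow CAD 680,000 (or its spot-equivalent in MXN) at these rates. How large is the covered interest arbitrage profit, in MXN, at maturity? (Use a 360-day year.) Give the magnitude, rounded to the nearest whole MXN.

MXN 190,152

T = 300/360 years.
Keep in CAD, deliver into the forward: 680,000·1.062000·16.2750 = MXN 11,753,154.00.
Swap to MXN now, deposit: 680,000·16.1691·1.086250 = MXN 11,943,305.72.
The quoted forward undervalues CAD, so borrow CAD, convert to MXN at spot, deposit the MXN at 10.35%, and buy CAD forward at 16.2750 to cover the loan.
Profit = 11,943,305.72 − 11,753,154.00 = MXN 190,152.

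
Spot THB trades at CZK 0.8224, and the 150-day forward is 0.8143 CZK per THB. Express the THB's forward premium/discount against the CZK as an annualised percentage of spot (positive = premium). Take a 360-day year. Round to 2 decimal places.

-2.36%

T = 150/360 years.
Period premium: (0.8143 − 0.8224)/0.8224 = -0.0098492.
Annualise by dividing by T: -0.0098492 / (150/360) = -0.023638 → -2.36%.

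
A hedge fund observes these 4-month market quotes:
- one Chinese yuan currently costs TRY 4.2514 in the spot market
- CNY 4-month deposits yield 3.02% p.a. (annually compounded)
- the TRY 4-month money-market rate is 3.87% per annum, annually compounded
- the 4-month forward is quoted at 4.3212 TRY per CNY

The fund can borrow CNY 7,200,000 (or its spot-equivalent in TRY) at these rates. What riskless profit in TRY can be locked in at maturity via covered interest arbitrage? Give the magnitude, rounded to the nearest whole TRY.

TRY 422,777

T = 4/12 years.
Keep in CNY, deliver into the forward: 7,200,000·1.0099669956·4.3212 = TRY 31,422,739.55.
Swap to TRY now, deposit: 7,200,000·4.2514·1.0127370781 = TRY 30,999,962.98.
The quoted forward overvalues CNY, so borrow TRY, buy CNY at spot, deposit the CNY at 3.02%, and sell the proceeds forward at 4.3212.
Profit = 31,422,739.55 − 30,999,962.98 = TRY 422,777.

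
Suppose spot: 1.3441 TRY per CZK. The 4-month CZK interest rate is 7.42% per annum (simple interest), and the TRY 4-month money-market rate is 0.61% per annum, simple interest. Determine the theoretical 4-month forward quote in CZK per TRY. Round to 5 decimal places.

0.76085

T = 4/12 years.
TRY growth factor: 1 + 0.0061×4/12 = 1.0020333.
CZK growth factor: 1 + 0.0742×4/12 = 1.0247333.
So F = 1.3441 × 1.0020333 / 1.0247333 = 1.314325 (TRY/CZK).
Quoted the other way: 1/1.314325 = 0.76085 CZK per TRY.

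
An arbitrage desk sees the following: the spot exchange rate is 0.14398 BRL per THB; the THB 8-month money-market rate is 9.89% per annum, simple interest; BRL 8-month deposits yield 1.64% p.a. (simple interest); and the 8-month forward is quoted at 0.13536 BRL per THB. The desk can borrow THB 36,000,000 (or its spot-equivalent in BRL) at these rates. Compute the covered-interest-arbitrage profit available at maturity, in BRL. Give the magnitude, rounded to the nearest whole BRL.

T = 8/12 years.
Invest the THB and cover forward: 36,000,000 × 1.065933333 × 0.13536 = BRL 5,194,250.49.
Convert at spot and invest in BRL: 36,000,000 × 0.14398 × 1.010933333 = BRL 5,239,950.53.
The quoted forward undervalues THB, so borrow THB, convert to BRL at spot, deposit the BRL at 1.64%, and buy THB forward at 0.13536 to cover the loan.
The gap between the two covered legs is BRL 45,700.

BRL 45,700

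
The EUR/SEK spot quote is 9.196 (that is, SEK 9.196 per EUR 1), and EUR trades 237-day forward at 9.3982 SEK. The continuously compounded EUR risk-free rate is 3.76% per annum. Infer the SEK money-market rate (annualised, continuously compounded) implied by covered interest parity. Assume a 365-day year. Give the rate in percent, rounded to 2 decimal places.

T = 237/365 years.
CIP gives F = S · g_SEK/g_EUR, so g_SEK/g_EUR = 9.3982/9.196 = 1.0219878.
EUR growth factor: e^(0.0376×237/365) = 1.0247147.
That pins the SEK growth at 1.0472459.
r = ln(1.0472459)/(237/365) = 0.071096 → 7.11%.

7.11%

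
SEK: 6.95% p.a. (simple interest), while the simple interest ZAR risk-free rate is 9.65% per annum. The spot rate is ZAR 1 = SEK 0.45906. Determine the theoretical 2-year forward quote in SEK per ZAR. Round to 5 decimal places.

0.43828

T = 2 years.
SEK growth factor: 1 + 0.0695×2 = 1.139000.
ZAR growth factor: 1 + 0.0965×2 = 1.193000.
So F = 0.45906 × 1.139000 / 1.193000 = 0.4382811 (SEK/ZAR).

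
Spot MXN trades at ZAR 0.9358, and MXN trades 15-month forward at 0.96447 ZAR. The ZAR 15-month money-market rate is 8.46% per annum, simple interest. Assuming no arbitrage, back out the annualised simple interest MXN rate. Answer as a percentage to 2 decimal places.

5.83%

T = 15/12 years.
By CIP, F/S equals the ZAR-to-MXN growth ratio: 0.96447/0.9358 = 1.0306369.
The ZAR side grows by 1 + 0.0846×15/12 = 1.105750.
So the MXN growth factor = 1.0728803.
r = (1.0728803 − 1)/(15/12) = 0.058304 → 5.83%.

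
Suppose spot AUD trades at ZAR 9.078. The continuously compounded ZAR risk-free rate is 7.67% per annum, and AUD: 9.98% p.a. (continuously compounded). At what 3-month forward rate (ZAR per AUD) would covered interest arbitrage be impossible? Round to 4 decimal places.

T = 3/12 years.
Growth of 1 ZAR over T: e^(0.0767×3/12) = 1.019360.
Growth of 1 AUD over T: e^(0.0998×3/12) = 1.0252639.
Forward (ZAR per AUD) = 9.078 × 1.019360 / 1.0252639 = 9.025725.

9.0257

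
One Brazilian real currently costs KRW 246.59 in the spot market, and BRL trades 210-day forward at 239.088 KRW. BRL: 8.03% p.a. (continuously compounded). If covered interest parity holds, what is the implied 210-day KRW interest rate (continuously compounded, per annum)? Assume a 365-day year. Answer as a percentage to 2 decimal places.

T = 210/365 years.
By CIP, F/S equals the KRW-to-BRL growth ratio: 239.088/246.59 = 0.9695770.
The BRL side grows by e^(0.0803×210/365) = 1.0472838.
That pins the KRW growth at 1.0154223.
Take logs: ln 1.0154223 / (210/365) = 0.026601, so 2.66%.

2.66%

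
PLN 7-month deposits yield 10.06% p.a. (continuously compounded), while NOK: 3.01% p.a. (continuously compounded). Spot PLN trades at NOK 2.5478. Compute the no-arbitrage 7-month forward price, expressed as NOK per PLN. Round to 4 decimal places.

2.4451

T = 7/12 years.
NOK growth factor: e^(0.0301×7/12) = 1.0177134.
Growth of 1 PLN over T: e^(0.1006×7/12) = 1.0604394.
Forward (NOK per PLN) = 2.5478 × 1.0177134 / 1.0604394 = 2.445147.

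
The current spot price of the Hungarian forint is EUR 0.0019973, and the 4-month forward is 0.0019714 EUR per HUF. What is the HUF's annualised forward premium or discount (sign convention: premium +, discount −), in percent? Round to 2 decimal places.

-3.89%

T = 4/12 years.
HUF trades forward at -1.29675% vs spot over the period.
Annualise by dividing by T: -0.0129675 / (4/12) = -0.038902 → -3.89%.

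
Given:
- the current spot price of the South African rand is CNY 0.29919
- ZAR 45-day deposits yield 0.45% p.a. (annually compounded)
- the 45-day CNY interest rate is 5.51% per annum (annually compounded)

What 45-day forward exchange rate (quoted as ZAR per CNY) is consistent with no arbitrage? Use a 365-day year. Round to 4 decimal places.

T = 45/365 years.
CNY growth factor: (1 + 0.0551)^(45/365) = 1.0066345.
ZAR accumulates by (1 + 0.0045)^(45/365) = 1.0005537.
So F = 0.29919 × 1.0066345 / 1.0005537 = 0.3010083 (CNY/ZAR).
Quoted the other way: 1/0.3010083 = 3.3222 ZAR per CNY.

3.3222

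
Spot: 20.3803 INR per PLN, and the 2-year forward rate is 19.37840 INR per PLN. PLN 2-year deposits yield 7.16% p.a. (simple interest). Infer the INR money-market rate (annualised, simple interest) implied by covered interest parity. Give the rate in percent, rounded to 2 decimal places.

4.35%

T = 2 years.
By CIP, F/S equals the INR-to-PLN growth ratio: 19.3784/20.3803 = 0.9508398.
The PLN side grows by 1 + 0.0716×2 = 1.143200.
That pins the INR growth at 1.0870001.
(1.0870001 − 1)/T = 0.043500, i.e. 4.35%.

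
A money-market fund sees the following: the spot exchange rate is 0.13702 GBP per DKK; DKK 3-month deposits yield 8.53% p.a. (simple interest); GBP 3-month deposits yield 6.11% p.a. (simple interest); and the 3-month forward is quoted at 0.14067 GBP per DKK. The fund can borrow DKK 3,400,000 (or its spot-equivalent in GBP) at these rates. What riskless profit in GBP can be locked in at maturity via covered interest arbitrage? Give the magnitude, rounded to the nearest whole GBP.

T = 3/12 years.
Invest the DKK and cover forward: 3,400,000 × 1.021325 × 0.14067 = GBP 488,477.28.
Convert at spot and invest in GBP: 3,400,000 × 0.13702 × 1.015275 = GBP 472,984.13.
The quoted forward overvalues DKK, so borrow GBP, buy DKK at spot, deposit the DKK at 8.53%, and sell the proceeds forward at 0.14067.
Arbitrage profit = |488,477.28 − 472,984.13| = GBP 15,493.

GBP 15,493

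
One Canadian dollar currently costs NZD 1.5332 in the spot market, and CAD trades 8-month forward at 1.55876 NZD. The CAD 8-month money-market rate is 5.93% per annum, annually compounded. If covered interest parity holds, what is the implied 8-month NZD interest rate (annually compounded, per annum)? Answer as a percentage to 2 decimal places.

8.59%

T = 8/12 years.
F/S = 1.55876/1.5332 = 1.0166710 = (growth of NZD) / (growth of CAD).
The CAD side grows by (1 + 0.0593)^(8/12) = 1.0391526.
Hence g_NZD = 1.0564763.
Annualise: 1.0564763^(12/8) − 1 = 0.085900 = 8.59%.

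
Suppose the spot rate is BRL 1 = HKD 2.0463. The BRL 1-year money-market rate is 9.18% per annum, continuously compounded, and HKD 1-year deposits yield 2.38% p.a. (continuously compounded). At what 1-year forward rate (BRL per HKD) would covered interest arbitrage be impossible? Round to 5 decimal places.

T = 1 year.
HKD growth factor: e^(0.0238×1) = 1.0240855.
Growth of 1 BRL over T: e^(0.0918×1) = 1.0961456.
So F = 2.0463 × 1.0240855 / 1.0961456 = 1.911777 (HKD/BRL).
Invert for BRL per HKD: 1 / 1.911777 = 0.52307.

0.52307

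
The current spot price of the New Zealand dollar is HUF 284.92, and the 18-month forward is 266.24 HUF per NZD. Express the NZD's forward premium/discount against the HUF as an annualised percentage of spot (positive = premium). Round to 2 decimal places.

T = 18/12 years.
(F − S)/S = (266.24 − 284.92)/284.92 = -0.0655623.
×(1/T) gives -4.37% p.a.

-4.37%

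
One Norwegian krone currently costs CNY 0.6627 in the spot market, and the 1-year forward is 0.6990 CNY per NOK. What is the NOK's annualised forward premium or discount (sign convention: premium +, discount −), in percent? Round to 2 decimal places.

+5.48%

T = 1 year.
(F − S)/S = (0.6990 − 0.6627)/0.6627 = 0.0547759.
Per annum: 0.0547759 / 1 = 0.054776 = 5.48%.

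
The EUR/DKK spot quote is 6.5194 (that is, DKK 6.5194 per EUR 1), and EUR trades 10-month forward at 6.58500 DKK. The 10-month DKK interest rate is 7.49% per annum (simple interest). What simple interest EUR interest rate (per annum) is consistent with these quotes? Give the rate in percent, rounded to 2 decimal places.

T = 10/12 years.
F/S = 6.585/6.5194 = 1.0100623 = (growth of DKK) / (growth of EUR).
The DKK side grows by 1 + 0.0749×10/12 = 1.0624167.
So the EUR growth factor = 1.0518328.
r = (1.0518328 − 1)/(10/12) = 0.062199 → 6.22%.

6.22%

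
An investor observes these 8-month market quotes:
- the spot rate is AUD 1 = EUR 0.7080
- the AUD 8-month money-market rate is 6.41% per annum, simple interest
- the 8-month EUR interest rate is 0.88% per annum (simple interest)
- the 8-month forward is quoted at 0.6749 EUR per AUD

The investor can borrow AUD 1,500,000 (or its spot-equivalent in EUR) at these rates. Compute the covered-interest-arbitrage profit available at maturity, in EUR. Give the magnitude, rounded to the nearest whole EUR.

EUR 12,619

T = 8/12 years.
Route A — deposit AUD, sell forward: 1,500,000 × 1.042733333 × 0.6749 = EUR 1,055,611.09.
Route B — convert at spot, deposit EUR: 1,500,000 × 0.7080 × 1.005866667 = EUR 1,068,230.40.
The quoted forward undervalues AUD, so borrow AUD, convert to EUR at spot, deposit the EUR at 0.88%, and buy AUD forward at 0.6749 to cover the loan.
Profit = 1,068,230.40 − 1,055,611.09 = EUR 12,619.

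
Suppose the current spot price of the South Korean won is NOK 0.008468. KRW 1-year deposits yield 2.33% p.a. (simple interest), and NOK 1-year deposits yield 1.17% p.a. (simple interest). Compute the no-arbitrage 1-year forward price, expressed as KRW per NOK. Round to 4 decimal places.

T = 1 year.
NOK growth factor: 1 + 0.0117×1 = 1.011700.
Growth of 1 KRW over T: 1 + 0.0233×1 = 1.023300.
So F = 0.008468 × 1.011700 / 1.023300 = 0.00837200782 (NOK/KRW).
Quoted the other way: 1/0.00837200782 = 119.4457 KRW per NOK.

119.4457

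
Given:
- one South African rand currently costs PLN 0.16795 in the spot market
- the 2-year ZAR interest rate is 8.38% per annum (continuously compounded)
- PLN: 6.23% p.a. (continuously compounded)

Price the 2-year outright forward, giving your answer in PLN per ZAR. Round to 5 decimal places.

0.16088

T = 2 years.
Growth of 1 PLN over T: e^(0.0623×2) = 1.1326953.
ZAR accumulates by e^(0.0838×2) = 1.1824635.
Forward (PLN per ZAR) = 0.16795 × 1.1326953 / 1.1824635 = 0.1608812.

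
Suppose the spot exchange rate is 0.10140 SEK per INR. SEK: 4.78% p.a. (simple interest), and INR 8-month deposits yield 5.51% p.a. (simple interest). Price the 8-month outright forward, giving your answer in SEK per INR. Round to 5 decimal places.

0.10092

T = 8/12 years.
SEK accumulates by 1 + 0.0478×8/12 = 1.0318667.
INR accumulates by 1 + 0.0551×8/12 = 1.0367333.
Forward (SEK per INR) = 0.1014 × 1.0318667 / 1.0367333 = 0.1009240.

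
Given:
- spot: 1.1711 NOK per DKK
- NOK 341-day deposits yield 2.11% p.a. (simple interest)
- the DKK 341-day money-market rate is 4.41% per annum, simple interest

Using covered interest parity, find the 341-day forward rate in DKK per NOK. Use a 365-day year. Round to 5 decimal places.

T = 341/365 years.
Growth of 1 NOK over T: 1 + 0.0211×341/365 = 1.0197126.
DKK accumulates by 1 + 0.0441×341/365 = 1.0412003.
CIP: F = S · (grow NOK)/(grow DKK) = 1.1711 × 1.0197126/1.0412003 = 1.146932 NOK per DKK.
Invert for DKK per NOK: 1 / 1.146932 = 0.87189.

0.87189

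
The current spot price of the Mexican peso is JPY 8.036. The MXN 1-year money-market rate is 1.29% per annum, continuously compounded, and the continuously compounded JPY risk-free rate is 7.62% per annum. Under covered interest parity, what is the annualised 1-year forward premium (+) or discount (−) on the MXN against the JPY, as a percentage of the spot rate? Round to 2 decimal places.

T = 1 year.
F = S · g_JPY/g_MXN = 8.036 × 1.0791784/1.0129836 = 8.561123.
Annualised premium = (F − S)/S × (1/T) = (8.561123 − 8.036)/8.036 ÷ 1 = 6.53%.

+6.53%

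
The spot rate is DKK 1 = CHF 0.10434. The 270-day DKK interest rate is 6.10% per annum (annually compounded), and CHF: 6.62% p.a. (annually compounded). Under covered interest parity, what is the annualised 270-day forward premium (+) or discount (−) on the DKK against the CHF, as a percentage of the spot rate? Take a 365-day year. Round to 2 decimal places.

T = 270/365 years.
CIP forward (CHF per DKK) = 0.10434 × 1.0485593/1.044774 = 0.10471803.
Annualised premium = (F − S)/S × (1/T) = (0.10471803 − 0.10434)/0.10434 ÷ (270/365) = 0.49%.

+0.49%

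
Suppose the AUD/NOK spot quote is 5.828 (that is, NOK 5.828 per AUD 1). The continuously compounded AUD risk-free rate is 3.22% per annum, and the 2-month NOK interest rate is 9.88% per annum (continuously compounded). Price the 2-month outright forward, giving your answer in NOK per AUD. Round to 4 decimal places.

T = 2/12 years.
NOK accumulates by e^(0.0988×2/12) = 1.016603.
Growth of 1 AUD over T: e^(0.0322×2/12) = 1.0053811.
So F = 5.828 × 1.016603 / 1.0053811 = 5.893051 (NOK/AUD).

5.8931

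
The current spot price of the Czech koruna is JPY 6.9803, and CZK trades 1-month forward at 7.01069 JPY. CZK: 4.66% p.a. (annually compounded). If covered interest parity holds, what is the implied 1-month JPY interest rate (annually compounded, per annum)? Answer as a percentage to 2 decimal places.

10.26%

T = 1/12 years.
F/S = 7.01069/6.9803 = 1.0043537 = (growth of JPY) / (growth of CZK).
CZK growth factor: (1 + 0.0466)^(1/12) = 1.0038028.
That pins the JPY growth at 1.0081731.
r = 1.0081731^(12/1) − 1 = 0.102608 → 10.26%.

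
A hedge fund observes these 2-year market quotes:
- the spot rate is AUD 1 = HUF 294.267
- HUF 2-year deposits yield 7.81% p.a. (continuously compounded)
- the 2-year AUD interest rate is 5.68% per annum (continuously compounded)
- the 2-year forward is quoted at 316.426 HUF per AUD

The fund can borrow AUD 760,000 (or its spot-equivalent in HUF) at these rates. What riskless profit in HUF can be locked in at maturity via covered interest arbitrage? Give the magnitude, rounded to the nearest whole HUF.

T = 2 years.
Invest the AUD and cover forward: 760,000 × 1.12030391368 × 316.426 = HUF 269,414,897.50.
Convert at spot and invest in HUF: 760,000 × 294.267 × 1.16905999171 = HUF 261,451,990.20.
The quoted forward overvalues AUD, so borrow HUF, buy AUD at spot, deposit the AUD at 5.68%, and sell the proceeds forward at 316.426.
Arbitrage profit = |269,414,897.50 − 261,451,990.20| = HUF 7,962,907.

HUF 7,962,907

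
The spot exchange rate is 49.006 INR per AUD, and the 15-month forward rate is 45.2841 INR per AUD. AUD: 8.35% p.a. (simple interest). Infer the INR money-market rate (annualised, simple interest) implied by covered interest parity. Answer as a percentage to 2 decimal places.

T = 15/12 years.
By CIP, F/S equals the INR-to-AUD growth ratio: 45.2841/49.006 = 0.9240522.
AUD growth factor: 1 + 0.0835×15/12 = 1.104375.
That pins the INR growth at 1.0205001.
r = (1.0205001 − 1)/(15/12) = 0.016400 → 1.64%.

1.64%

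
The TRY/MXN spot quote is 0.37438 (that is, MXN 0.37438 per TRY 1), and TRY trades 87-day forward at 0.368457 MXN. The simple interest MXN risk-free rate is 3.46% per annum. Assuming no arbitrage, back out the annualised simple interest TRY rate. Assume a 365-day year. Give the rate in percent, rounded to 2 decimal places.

10.26%

T = 87/365 years.
By CIP, F/S equals the MXN-to-TRY growth ratio: 0.368457/0.37438 = 0.9841792.
The MXN side grows by 1 + 0.0346×87/365 = 1.0082471.
That pins the TRY growth at 1.0244548.
r = (1.0244548 − 1)/(87/365) = 0.102598 → 10.26%.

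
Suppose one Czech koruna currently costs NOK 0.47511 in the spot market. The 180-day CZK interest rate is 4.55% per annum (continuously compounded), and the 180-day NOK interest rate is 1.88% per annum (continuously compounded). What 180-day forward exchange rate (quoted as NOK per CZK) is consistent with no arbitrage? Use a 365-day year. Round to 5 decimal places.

0.46890

T = 180/365 years.
Growth of 1 NOK over T: e^(0.0188×180/365) = 1.0093143.
CZK accumulates by e^(0.0455×180/365) = 1.022692.
So F = 0.47511 × 1.0093143 / 1.022692 = 0.4688951 (NOK/CZK).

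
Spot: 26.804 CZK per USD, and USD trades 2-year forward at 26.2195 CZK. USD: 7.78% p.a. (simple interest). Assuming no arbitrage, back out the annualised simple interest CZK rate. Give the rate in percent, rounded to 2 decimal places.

6.52%

T = 2 years.
F/S = 26.2195/26.804 = 0.9781936 = (growth of CZK) / (growth of USD).
USD growth factor: 1 + 0.0778×2 = 1.155600.
So the CZK growth factor = 1.1304005.
(1.1304005 − 1)/T = 0.065200, i.e. 6.52%.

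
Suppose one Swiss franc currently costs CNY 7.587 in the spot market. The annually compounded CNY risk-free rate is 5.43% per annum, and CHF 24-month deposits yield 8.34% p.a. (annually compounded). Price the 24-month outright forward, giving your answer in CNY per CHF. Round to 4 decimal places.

7.1849

T = 2 years.
CNY accumulates by (1 + 0.0543)^2 = 1.1115485.
CHF accumulates by (1 + 0.0834)^2 = 1.1737556.
CIP: F = S · (grow CNY)/(grow CHF) = 7.587 × 1.1115485/1.1737556 = 7.184902 CNY per CHF.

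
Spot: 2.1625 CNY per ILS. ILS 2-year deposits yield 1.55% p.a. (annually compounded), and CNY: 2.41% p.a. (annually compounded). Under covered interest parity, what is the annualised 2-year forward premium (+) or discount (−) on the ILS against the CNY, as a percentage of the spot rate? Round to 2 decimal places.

T = 2 years.
CIP forward (CNY per ILS) = 2.1625 × 1.0487808/1.0312403 = 2.1992822.
Annualised premium = (F − S)/S × (1/T) = (2.1992822 − 2.1625)/2.1625 ÷ 2 = 0.85%.

+0.85%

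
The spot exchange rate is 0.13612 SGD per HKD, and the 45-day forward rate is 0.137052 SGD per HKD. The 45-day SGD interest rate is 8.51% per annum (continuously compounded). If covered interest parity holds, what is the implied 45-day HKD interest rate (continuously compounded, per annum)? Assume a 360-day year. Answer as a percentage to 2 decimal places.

3.05%

T = 45/360 years.
CIP gives F = S · g_SGD/g_HKD, so g_SGD/g_HKD = 0.137052/0.13612 = 1.0068469.
The SGD side grows by e^(0.0851×45/360) = 1.0106943.
Hence g_HKD = 1.0038212.
Take logs: ln 1.0038212 / (45/360) = 0.030511, so 3.05%.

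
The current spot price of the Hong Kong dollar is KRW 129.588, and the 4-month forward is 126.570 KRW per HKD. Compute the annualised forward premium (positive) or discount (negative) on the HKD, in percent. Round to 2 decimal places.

T = 4/12 years.
Period premium: (126.570 − 129.588)/129.588 = -0.0232892.
×(1/T) gives -6.99% p.a.

-6.99%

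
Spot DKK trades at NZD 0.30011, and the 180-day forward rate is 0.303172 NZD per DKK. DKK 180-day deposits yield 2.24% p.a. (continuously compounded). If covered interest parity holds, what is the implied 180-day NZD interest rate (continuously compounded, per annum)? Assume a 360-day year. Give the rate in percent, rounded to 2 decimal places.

4.27%

T = 180/360 years.
F/S = 0.303172/0.30011 = 1.0102029 = (growth of NZD) / (growth of DKK).
The DKK side grows by e^(0.0224×180/360) = 1.011263.
So the NZD growth factor = 1.0215808.
r = ln(1.0215808)/(180/360) = 0.042702 → 4.27%.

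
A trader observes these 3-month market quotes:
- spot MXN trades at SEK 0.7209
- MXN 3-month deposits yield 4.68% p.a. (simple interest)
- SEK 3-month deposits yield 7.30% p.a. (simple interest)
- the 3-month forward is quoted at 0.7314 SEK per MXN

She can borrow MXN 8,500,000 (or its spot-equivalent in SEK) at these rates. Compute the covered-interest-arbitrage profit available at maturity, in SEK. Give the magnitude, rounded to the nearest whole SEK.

T = 3/12 years.
Invest the MXN and cover forward: 8,500,000 × 1.011700 × 0.7314 = SEK 6,289,637.73.
Convert at spot and invest in SEK: 8,500,000 × 0.7209 × 1.018250 = SEK 6,239,479.61.
The quoted forward overvalues MXN, so borrow SEK, buy MXN at spot, deposit the MXN at 4.68%, and sell the proceeds forward at 0.7314.
Profit = 6,289,637.73 − 6,239,479.61 = SEK 50,158.

SEK 50,158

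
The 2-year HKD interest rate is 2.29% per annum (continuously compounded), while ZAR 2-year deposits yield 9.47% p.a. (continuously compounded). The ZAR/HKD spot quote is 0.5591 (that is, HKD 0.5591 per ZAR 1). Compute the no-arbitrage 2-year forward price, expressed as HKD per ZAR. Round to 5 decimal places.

0.48431

T = 2 years.
Growth of 1 HKD over T: e^(0.0229×2) = 1.046865.
Growth of 1 ZAR over T: e^(0.0947×2) = 1.2085243.
Forward (HKD per ZAR) = 0.5591 × 1.046865 / 1.2085243 = 0.4843115.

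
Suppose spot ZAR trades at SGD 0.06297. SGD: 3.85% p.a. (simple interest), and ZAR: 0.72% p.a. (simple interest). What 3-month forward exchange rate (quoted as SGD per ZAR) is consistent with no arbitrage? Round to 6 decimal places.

T = 3/12 years.
SGD growth factor: 1 + 0.0385×3/12 = 1.009625.
Growth of 1 ZAR over T: 1 + 0.0072×3/12 = 1.001800.
CIP: F = S · (grow SGD)/(grow ZAR) = 0.06297 × 1.009625/1.001800 = 0.06346185 SGD per ZAR.

0.063462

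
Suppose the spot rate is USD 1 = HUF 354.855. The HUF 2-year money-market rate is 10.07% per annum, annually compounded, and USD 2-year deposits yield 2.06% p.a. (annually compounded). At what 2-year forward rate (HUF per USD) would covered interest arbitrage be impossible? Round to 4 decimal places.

412.7411

T = 2 years.
HUF accumulates by (1 + 0.1007)^2 = 1.21154049.
USD growth factor: (1 + 0.0206)^2 = 1.04162436.
So F = 354.855 × 1.21154049 / 1.04162436 = 412.741116 (HUF/USD).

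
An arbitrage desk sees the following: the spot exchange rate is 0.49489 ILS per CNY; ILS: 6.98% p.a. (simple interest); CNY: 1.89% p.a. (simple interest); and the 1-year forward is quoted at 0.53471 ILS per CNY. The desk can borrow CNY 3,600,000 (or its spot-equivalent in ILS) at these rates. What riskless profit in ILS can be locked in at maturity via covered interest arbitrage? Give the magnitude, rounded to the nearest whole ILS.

T = 1 year.
Invest the CNY and cover forward: 3,600,000 × 1.018900 × 0.53471 = ILS 1,961,337.67.
Convert at spot and invest in ILS: 3,600,000 × 0.49489 × 1.069800 = ILS 1,905,959.96.
The quoted forward overvalues CNY, so borrow ILS, buy CNY at spot, deposit the CNY at 1.89%, and sell the proceeds forward at 0.53471.
Arbitrage profit = |1,961,337.67 − 1,905,959.96| = ILS 55,378.

ILS 55,378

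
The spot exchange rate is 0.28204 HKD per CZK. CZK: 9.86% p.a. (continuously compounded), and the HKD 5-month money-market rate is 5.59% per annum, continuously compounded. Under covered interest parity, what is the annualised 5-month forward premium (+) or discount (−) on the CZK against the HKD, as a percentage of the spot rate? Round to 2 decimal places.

-4.23%

T = 5/12 years.
CIP forward (HKD per CZK) = 0.28204 × 1.023565/1.0419389 = 0.27706641.
Annualised premium = (F − S)/S × (1/T) = (0.27706641 − 0.28204)/0.28204 ÷ (5/12) = -4.23%.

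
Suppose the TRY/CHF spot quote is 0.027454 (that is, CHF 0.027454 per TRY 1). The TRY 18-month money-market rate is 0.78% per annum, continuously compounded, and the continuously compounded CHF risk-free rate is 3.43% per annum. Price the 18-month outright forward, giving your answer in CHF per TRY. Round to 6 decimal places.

0.028567

T = 18/12 years.
Growth of 1 CHF over T: e^(0.0343×18/12) = 1.0527965.
TRY growth factor: e^(0.0078×18/12) = 1.0117687.
CIP: F = S · (grow CHF)/(grow TRY) = 0.027454 × 1.0527965/1.0117687 = 0.02856728 CHF per TRY.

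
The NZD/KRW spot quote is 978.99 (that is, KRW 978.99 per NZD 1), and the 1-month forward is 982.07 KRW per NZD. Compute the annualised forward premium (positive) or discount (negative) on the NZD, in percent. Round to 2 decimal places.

T = 1/12 years.
NZD trades forward at +0.31461% vs spot over the period.
Per annum: 0.0031461 / (1/12) = 0.037753 = 3.78%.

+3.78%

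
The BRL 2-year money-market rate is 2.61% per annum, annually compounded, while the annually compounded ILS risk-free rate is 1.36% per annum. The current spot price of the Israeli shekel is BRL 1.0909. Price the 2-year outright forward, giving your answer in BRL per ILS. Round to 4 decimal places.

T = 2 years.
Growth of 1 BRL over T: (1 + 0.0261)^2 = 1.0528812.
Growth of 1 ILS over T: (1 + 0.0136)^2 = 1.027385.
CIP: F = S · (grow BRL)/(grow ILS) = 1.0909 × 1.0528812/1.027385 = 1.117972 BRL per ILS.

1.1180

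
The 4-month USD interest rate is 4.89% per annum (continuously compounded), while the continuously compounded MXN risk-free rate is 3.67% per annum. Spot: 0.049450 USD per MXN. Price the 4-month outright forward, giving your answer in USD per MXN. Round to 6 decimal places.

0.049652

T = 4/12 years.
USD accumulates by e^(0.0489×4/12) = 1.0164336.
MXN growth factor: e^(0.0367×4/12) = 1.0123085.
CIP: F = S · (grow USD)/(grow MXN) = 0.04945 × 1.0164336/1.0123085 = 0.04965151 USD per MXN.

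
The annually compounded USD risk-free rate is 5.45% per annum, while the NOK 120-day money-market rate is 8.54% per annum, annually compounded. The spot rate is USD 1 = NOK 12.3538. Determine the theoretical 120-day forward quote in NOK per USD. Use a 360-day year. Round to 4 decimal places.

12.4733

T = 120/360 years.
Growth of 1 NOK over T: (1 + 0.0854)^(120/360) = 1.0276927.
USD growth factor: (1 + 0.0545)^(120/360) = 1.01784628.
CIP: F = S · (grow NOK)/(grow USD) = 12.3538 × 1.0276927/1.01784628 = 12.473308 NOK per USD.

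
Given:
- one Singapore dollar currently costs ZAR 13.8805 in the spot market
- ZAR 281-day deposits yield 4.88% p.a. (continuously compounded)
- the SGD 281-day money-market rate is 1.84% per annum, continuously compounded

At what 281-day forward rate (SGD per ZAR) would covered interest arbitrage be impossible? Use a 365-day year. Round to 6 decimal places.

0.070377

T = 281/365 years.
ZAR growth factor: e^(0.0488×281/365) = 1.038284.
SGD accumulates by e^(0.0184×281/365) = 1.0142663.
So F = 13.8805 × 1.038284 / 1.0142663 = 14.20919 (ZAR/SGD).
Invert for SGD per ZAR: 1 / 14.20919 = 0.070377.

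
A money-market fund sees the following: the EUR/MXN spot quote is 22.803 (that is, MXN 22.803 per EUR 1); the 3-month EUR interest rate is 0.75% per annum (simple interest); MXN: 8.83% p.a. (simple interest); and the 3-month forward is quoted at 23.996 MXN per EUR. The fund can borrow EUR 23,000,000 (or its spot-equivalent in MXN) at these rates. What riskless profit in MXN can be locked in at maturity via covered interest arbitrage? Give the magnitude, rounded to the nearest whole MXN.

MXN 16,896,174

T = 3/12 years.
Route A — deposit EUR, sell forward: 23,000,000 × 1.001875 × 23.996 = MXN 552,942,827.50.
Route B — convert at spot, deposit MXN: 23,000,000 × 22.803 × 1.022075 = MXN 536,046,653.18.
The quoted forward overvalues EUR, so borrow MXN, buy EUR at spot, deposit the EUR at 0.75%, and sell the proceeds forward at 23.996.
Profit = 552,942,827.50 − 536,046,653.18 = MXN 16,896,174.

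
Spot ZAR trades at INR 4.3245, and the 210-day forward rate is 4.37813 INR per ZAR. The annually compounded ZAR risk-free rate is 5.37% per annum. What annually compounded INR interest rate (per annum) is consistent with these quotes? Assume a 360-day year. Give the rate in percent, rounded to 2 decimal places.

7.62%

T = 210/360 years.
CIP gives F = S · g_INR/g_ZAR, so g_INR/g_ZAR = 4.37813/4.3245 = 1.0124014.
The ZAR side grows by (1 + 0.0537)^(210/360) = 1.0309832.
So the INR growth factor = 1.0437688.
r = 1.0437688^(360/210) − 1 = 0.076200 → 7.62%.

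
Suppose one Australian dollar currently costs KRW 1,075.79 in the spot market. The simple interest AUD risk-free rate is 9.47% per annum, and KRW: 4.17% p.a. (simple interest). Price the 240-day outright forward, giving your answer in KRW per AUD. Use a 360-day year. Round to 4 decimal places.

T = 240/360 years.
KRW accumulates by 1 + 0.0417×240/360 = 1.027800.
AUD growth factor: 1 + 0.0947×240/360 = 1.0631333333.
So F = 1075.79 × 1.027800 / 1.0631333333 = 1040.036021 (KRW/AUD).

1040.0360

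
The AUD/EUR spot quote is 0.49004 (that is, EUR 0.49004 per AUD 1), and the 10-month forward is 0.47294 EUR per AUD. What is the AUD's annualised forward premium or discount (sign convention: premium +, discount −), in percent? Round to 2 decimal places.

T = 10/12 years.
(F − S)/S = (0.47294 − 0.49004)/0.49004 = -0.0348951.
×(1/T) gives -4.19% p.a.

-4.19%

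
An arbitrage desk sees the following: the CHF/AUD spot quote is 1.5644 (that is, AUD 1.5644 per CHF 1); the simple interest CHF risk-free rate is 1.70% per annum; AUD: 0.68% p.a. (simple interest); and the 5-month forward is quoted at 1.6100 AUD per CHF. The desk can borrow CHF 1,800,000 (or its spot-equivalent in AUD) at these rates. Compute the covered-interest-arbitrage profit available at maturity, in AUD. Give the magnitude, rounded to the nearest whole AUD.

AUD 94,629

T = 5/12 years.
Keep in CHF, deliver into the forward: 1,800,000·1.007083333·1.6100 = AUD 2,918,527.50.
Swap to AUD now, deposit: 1,800,000·1.5644·1.002833333 = AUD 2,823,898.44.
The quoted forward overvalues CHF, so borrow AUD, buy CHF at spot, deposit the CHF at 1.70%, and sell the proceeds forward at 1.6100.
Arbitrage profit = |2,918,527.50 − 2,823,898.44| = AUD 94,629.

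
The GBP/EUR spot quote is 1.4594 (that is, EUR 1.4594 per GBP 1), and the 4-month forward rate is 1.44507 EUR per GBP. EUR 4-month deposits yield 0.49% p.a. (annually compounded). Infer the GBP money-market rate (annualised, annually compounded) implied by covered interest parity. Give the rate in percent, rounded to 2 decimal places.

3.51%

T = 4/12 years.
F/S = 1.44507/1.4594 = 0.9901809 = (growth of EUR) / (growth of GBP).
EUR growth factor: (1 + 0.0049)^(4/12) = 1.0016307.
Hence g_GBP = 1.0115633.
Annualise: 1.0115633^(12/4) − 1 = 0.035093 = 3.51%.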